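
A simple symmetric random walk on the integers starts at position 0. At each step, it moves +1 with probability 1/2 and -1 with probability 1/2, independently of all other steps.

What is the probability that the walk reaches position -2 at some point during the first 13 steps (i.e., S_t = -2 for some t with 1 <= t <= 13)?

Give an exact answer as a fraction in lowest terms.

Count via complement. Let g(t,s) = #length-t paths at position s with S_1..S_t all ≠ -2.
g(t,s) = g(t-1,s-1) + g(t-1,s+1) for s ≠ -2; g(t,-2) = 0.
t=0: g(0,0)=1
t=1: g(1,-1)=1 g(1,1)=1
t=2: g(2,0)=2 g(2,2)=1
t=3: g(3,-1)=2 g(3,1)=3 g(3,3)=1
t=4: g(4,0)=5 g(4,2)=4 g(4,4)=1
t=5: g(5,-1)=5 g(5,1)=9 g(5,3)=5 g(5,5)=1
t=6: g(6,0)=14 g(6,2)=14 g(6,4)=6 g(6,6)=1
t=7: g(7,-1)=14 g(7,1)=28 g(7,3)=20 g(7,5)=7 g(7,7)=1
t=8: g(8,0)=42 g(8,2)=48 g(8,4)=27 g(8,6)=8 g(8,8)=1
t=9: g(9,-1)=42 g(9,1)=90 g(9,3)=75 g(9,5)=35 g(9,7)=9 g(9,9)=1
t=10: g(10,0)=132 g(10,2)=165 g(10,4)=110 g(10,6)=44 g(10,8)=10 g(10,10)=1
t=11: g(11,-1)=132 g(11,1)=297 g(11,3)=275 g(11,5)=154 g(11,7)=54 g(11,9)=11 g(11,11)=1
t=12: g(12,0)=429 g(12,2)=572 g(12,4)=429 g(12,6)=208 g(12,8)=65 g(12,10)=12 g(12,12)=1
t=13: g(13,-1)=429 g(13,1)=1001 g(13,3)=1001 g(13,5)=637 g(13,7)=273 g(13,9)=77 g(13,11)=13 g(13,13)=1
Paths never hitting -2: Σ_s g(13,s) = 3432
Paths hitting -2: 2^13 - 3432 = 4760
P = 4760/8192 = 595/1024

Answer: 595/1024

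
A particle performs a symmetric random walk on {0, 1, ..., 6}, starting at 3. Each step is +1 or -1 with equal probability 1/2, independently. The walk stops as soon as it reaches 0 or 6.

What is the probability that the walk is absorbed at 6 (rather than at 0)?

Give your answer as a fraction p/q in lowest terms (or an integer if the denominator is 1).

Answer: 1/2

Derivation:
Symmetric walk (p = 1/2): the harmonic-function argument gives P(hit 6 before 0 | start at 3) = a/N.
P = 3/6 = 1/2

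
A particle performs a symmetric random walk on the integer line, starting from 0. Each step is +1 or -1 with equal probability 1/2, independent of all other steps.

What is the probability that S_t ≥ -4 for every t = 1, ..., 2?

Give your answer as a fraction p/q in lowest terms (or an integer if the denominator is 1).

Let f(t,s) = #length-t paths at position s with S_1..S_t all ≥ -4.
f(t,s) = f(t-1,s-1) + f(t-1,s+1) for s ≥ -4; f(t,s) = 0 for s < -4.
t=0: f(0,0)=1
t=1: f(1,-1)=1 f(1,1)=1
t=2: f(2,-2)=1 f(2,0)=2 f(2,2)=1
Σ_s f(2,s) = 4
P = 4/4 = 1

Answer: 1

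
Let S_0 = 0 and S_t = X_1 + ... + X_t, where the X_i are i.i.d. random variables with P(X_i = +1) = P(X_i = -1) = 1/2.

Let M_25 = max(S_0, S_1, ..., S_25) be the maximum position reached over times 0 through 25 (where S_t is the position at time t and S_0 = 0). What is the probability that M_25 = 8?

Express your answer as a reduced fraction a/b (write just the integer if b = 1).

Let M_25 = max(S_0,...,S_25). Use the reflection principle: for j ≥ 1, #{paths with M_25 ≥ j} = #{S_25 ≥ j} + #{S_25 ≥ j+1}.
By reflection, #{M_25 ≥ 8} = #{S_25 ≥ 8} + #{S_25 ≥ 9} = 1807781 + 1807781 = 3615562.
#{M_25 ≥ 9} = #{S_25 ≥ 9} + #{S_25 ≥ 10} = 1807781 + 726206 = 2533987.
#{M_25 = 8} = 3615562 - 2533987 = 1081575.
P(M_25 = 8) = 1081575/33554432 = 1081575/33554432

Answer: 1081575/33554432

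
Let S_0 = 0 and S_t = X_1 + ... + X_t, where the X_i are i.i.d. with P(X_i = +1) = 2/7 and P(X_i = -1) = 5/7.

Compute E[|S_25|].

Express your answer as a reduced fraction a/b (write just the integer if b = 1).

S_25 takes values m ≡ 1 (mod 2) with |m| ≤ 25; P(S_25=m) = C(25,(25+m)/2) · (2/7)^((25+m)/2) · (5/7)^((25-m)/2).
Distribution: P(S=-25)=298023223876953125/1341068619663964900807, P(S=-23)=2980232238769531250/1341068619663964900807, P(S=-21)=14305114746093750000/1341068619663964900807, P(S=-19)=43869018554687500000/1341068619663964900807, P(S=-17)=96511840820312500000/1341068619663964900807, P(S=-15)=23162841796875000000/191581231380566414401, P(S=-13)=30883789062500000000/191581231380566414401, P(S=-11)=234716796875000000000/1341068619663964900807, P(S=-9)=211245117187500000000/1341068619663964900807, P(S=-7)=159607421875000000000/1341068619663964900807, P(S=-5)=102148750000000000000/1341068619663964900807, P(S=-3)=55717500000000000000/1341068619663964900807, P(S=-1)=3714500000000000000/191581231380566414401, P(S=1)=1485800000000000000/191581231380566414401, P(S=3)=3565920000000000000/1341068619663964900807, P(S=5)=1046003200000000000/1341068619663964900807, P(S=7)=261500800000000000/1341068619663964900807, P(S=9)=55376640000000000/1341068619663964900807, P(S=11)=9844736000000000/1341068619663964900807, P(S=13)=207257600000000/191581231380566414401, P(S=15)=24870912000000/191581231380566414401, P(S=17)=16580608000000/1341068619663964900807, P(S=19)=1205862400000/1341068619663964900807, P(S=21)=62914560000/1341068619663964900807, P(S=23)=2097152000/1341068619663964900807, P(S=25)=33554432/1341068619663964900807
E[|S_25|] = Σ_m |m|·P(S_25=m) = 294411572174146990075/27368747340080916343

Answer: 294411572174146990075/27368747340080916343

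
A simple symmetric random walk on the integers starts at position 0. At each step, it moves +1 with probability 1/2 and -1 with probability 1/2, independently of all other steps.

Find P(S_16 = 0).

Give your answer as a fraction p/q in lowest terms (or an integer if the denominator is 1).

Answer: 6435/32768

Derivation:
To reach position 0 after 16 steps: need 8 steps of +1 and 8 of -1.
Favorable paths: C(16,8) = 12870
Total paths: 2^16 = 65536
P = 12870/65536 = 6435/32768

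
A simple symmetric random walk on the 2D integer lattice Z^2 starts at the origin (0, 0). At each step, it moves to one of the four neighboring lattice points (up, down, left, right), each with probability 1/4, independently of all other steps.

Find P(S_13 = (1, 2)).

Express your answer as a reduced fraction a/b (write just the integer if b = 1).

Answer: 552123/16777216

Derivation:
Let h be the number of horizontal steps (so 13-h are vertical). To end at (1,2) need (h+1)/2 right-steps and ((13-h)+2)/2 up-steps.
Sum over h with 1 ≤ h ≤ 11, h ≡ 1 (mod 2), 13-h ≡ 0 (mod 2):
h=1: C(13,1)·C(1,1)·C(12,7) = 13·1·792 = 10296
h=3: C(13,3)·C(3,2)·C(10,6) = 286·3·210 = 180180
h=5: C(13,5)·C(5,3)·C(8,5) = 1287·10·56 = 720720
h=7: C(13,7)·C(7,4)·C(6,4) = 1716·35·15 = 900900
h=9: C(13,9)·C(9,5)·C(4,3) = 715·126·4 = 360360
h=11: C(13,11)·C(11,6)·C(2,2) = 78·462·1 = 36036
Total favorable: 2208492
Total paths: 4^13 = 67108864
P = 2208492/67108864 = 552123/16777216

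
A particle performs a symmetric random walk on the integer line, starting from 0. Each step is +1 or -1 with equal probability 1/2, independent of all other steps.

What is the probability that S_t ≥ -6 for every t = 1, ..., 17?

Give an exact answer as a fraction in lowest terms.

Answer: 14807/16384

Derivation:
Let f(t,s) = #length-t paths at position s with S_1..S_t all ≥ -6.
f(t,s) = f(t-1,s-1) + f(t-1,s+1) for s ≥ -6; f(t,s) = 0 for s < -6.
t=0: f(0,0)=1
t=1: f(1,-1)=1 f(1,1)=1
t=2: f(2,-2)=1 f(2,0)=2 f(2,2)=1
t=3: f(3,-3)=1 f(3,-1)=3 f(3,1)=3 f(3,3)=1
t=4: f(4,-4)=1 f(4,-2)=4 f(4,0)=6 f(4,2)=4 f(4,4)=1
t=5: f(5,-5)=1 f(5,-3)=5 f(5,-1)=10 f(5,1)=10 f(5,3)=5 f(5,5)=1
t=6: f(6,-6)=1 f(6,-4)=6 f(6,-2)=15 f(6,0)=20 f(6,2)=15 f(6,4)=6 f(6,6)=1
t=7: f(7,-5)=7 f(7,-3)=21 f(7,-1)=35 f(7,1)=35 f(7,3)=21 f(7,5)=7 f(7,7)=1
t=8: f(8,-6)=7 f(8,-4)=28 f(8,-2)=56 f(8,0)=70 f(8,2)=56 f(8,4)=28 f(8,6)=8 f(8,8)=1
t=9: f(9,-5)=35 f(9,-3)=84 f(9,-1)=126 f(9,1)=126 f(9,3)=84 f(9,5)=36 f(9,7)=9 f(9,9)=1
t=10: f(10,-6)=35 f(10,-4)=119 f(10,-2)=210 f(10,0)=252 f(10,2)=210 f(10,4)=120 f(10,6)=45 f(10,8)=10 f(10,10)=1
t=11: f(11,-5)=154 f(11,-3)=329 f(11,-1)=462 f(11,1)=462 f(11,3)=330 f(11,5)=165 f(11,7)=55 f(11,9)=11 f(11,11)=1
t=12: f(12,-6)=154 f(12,-4)=483 f(12,-2)=791 f(12,0)=924 f(12,2)=792 f(12,4)=495 f(12,6)=220 f(12,8)=66 f(12,10)=12 f(12,12)=1
t=13: f(13,-5)=637 f(13,-3)=1274 f(13,-1)=1715 f(13,1)=1716 f(13,3)=1287 f(13,5)=715 f(13,7)=286 f(13,9)=78 f(13,11)=13 f(13,13)=1
t=14: f(14,-6)=637 f(14,-4)=1911 f(14,-2)=2989 f(14,0)=3431 f(14,2)=3003 f(14,4)=2002 f(14,6)=1001 f(14,8)=364 f(14,10)=91 f(14,12)=14 f(14,14)=1
t=15: f(15,-5)=2548 f(15,-3)=4900 f(15,-1)=6420 f(15,1)=6434 f(15,3)=5005 f(15,5)=3003 f(15,7)=1365 f(15,9)=455 f(15,11)=105 f(15,13)=15 f(15,15)=1
t=16: f(16,-6)=2548 f(16,-4)=7448 f(16,-2)=11320 f(16,0)=12854 f(16,2)=11439 f(16,4)=8008 f(16,6)=4368 f(16,8)=1820 f(16,10)=560 f(16,12)=120 f(16,14)=16 f(16,16)=1
t=17: f(17,-5)=9996 f(17,-3)=18768 f(17,-1)=24174 f(17,1)=24293 f(17,3)=19447 f(17,5)=12376 f(17,7)=6188 f(17,9)=2380 f(17,11)=680 f(17,13)=136 f(17,15)=17 f(17,17)=1
Σ_s f(17,s) = 118456
P = 118456/131072 = 14807/16384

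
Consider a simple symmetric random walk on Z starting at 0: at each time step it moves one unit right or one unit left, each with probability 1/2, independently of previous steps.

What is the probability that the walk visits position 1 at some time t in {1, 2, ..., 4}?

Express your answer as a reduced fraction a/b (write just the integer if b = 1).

Count via complement. Let g(t,s) = #length-t paths at position s with S_1..S_t all ≠ 1.
g(t,s) = g(t-1,s-1) + g(t-1,s+1) for s ≠ 1; g(t,1) = 0.
t=0: g(0,0)=1
t=1: g(1,-1)=1
t=2: g(2,-2)=1 g(2,0)=1
t=3: g(3,-3)=1 g(3,-1)=2
t=4: g(4,-4)=1 g(4,-2)=3 g(4,0)=2
Paths never hitting 1: Σ_s g(4,s) = 6
Paths hitting 1: 2^4 - 6 = 10
P = 10/16 = 5/8

Answer: 5/8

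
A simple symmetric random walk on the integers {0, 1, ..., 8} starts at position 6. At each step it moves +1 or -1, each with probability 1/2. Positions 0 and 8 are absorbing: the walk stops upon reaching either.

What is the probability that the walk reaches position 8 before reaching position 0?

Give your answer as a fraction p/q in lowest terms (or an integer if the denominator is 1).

Symmetric walk (p = 1/2): the harmonic-function argument gives P(hit 8 before 0 | start at 6) = a/N.
P = 6/8 = 3/4

Answer: 3/4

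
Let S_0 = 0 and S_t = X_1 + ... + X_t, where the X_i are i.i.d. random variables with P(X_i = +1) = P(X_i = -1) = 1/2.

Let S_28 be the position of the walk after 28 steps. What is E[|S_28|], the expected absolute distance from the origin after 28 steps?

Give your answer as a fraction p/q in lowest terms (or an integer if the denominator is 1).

Answer: 35102025/8388608

Derivation:
S_28 takes values m ≡ 0 (mod 2) with |m| ≤ 28; P(S_28=m) = C(28,(28+m)/2)/2^28.
Total paths: 2^28 = 268435456
Distribution: P(S=-28)=1/268435456, P(S=-26)=28/268435456, P(S=-24)=378/268435456, P(S=-22)=3276/268435456, P(S=-20)=20475/268435456, P(S=-18)=98280/268435456, P(S=-16)=376740/268435456, P(S=-14)=1184040/268435456, P(S=-12)=3108105/268435456, P(S=-10)=6906900/268435456, P(S=-8)=13123110/268435456, P(S=-6)=21474180/268435456, P(S=-4)=30421755/268435456, P(S=-2)=37442160/268435456, P(S=0)=40116600/268435456, P(S=2)=37442160/268435456, P(S=4)=30421755/268435456, P(S=6)=21474180/268435456, P(S=8)=13123110/268435456, P(S=10)=6906900/268435456, P(S=12)=3108105/268435456, P(S=14)=1184040/268435456, P(S=16)=376740/268435456, P(S=18)=98280/268435456, P(S=20)=20475/268435456, P(S=22)=3276/268435456, P(S=24)=378/268435456, P(S=26)=28/268435456, P(S=28)=1/268435456
E[|S_28|] = Σ_m |m|·P(S_28=m) = 1123264800/268435456 = 35102025/8388608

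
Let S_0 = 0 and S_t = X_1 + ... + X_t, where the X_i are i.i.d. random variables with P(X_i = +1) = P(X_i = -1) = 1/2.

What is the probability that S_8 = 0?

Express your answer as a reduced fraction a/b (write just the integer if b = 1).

Answer: 35/128

Derivation:
To return to 0 after 8 steps: need exactly 4 steps of +1 and 4 of -1.
Favorable paths: C(8,4) = 70
Total paths: 2^8 = 256
P = 70/256 = 35/128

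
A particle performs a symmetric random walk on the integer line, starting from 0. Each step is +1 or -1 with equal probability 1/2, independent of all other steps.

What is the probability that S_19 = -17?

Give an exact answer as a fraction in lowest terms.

To reach position -17 after 19 steps: need 1 step of +1 and 18 of -1.
Favorable paths: C(19,1) = 19
Total paths: 2^19 = 524288
P = 19/524288 = 19/524288

Answer: 19/524288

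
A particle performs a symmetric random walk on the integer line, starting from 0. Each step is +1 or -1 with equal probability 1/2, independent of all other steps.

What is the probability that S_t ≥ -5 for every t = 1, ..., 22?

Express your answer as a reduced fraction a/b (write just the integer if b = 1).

Answer: 1656667/2097152

Derivation:
Let f(t,s) = #length-t paths at position s with S_1..S_t all ≥ -5.
f(t,s) = f(t-1,s-1) + f(t-1,s+1) for s ≥ -5; f(t,s) = 0 for s < -5.
t=0: f(0,0)=1
t=1: f(1,-1)=1 f(1,1)=1
t=2: f(2,-2)=1 f(2,0)=2 f(2,2)=1
t=3: f(3,-3)=1 f(3,-1)=3 f(3,1)=3 f(3,3)=1
t=4: f(4,-4)=1 f(4,-2)=4 f(4,0)=6 f(4,2)=4 f(4,4)=1
t=5: f(5,-5)=1 f(5,-3)=5 f(5,-1)=10 f(5,1)=10 f(5,3)=5 f(5,5)=1
t=6: f(6,-4)=6 f(6,-2)=15 f(6,0)=20 f(6,2)=15 f(6,4)=6 f(6,6)=1
t=7: f(7,-5)=6 f(7,-3)=21 f(7,-1)=35 f(7,1)=35 f(7,3)=21 f(7,5)=7 f(7,7)=1
t=8: f(8,-4)=27 f(8,-2)=56 f(8,0)=70 f(8,2)=56 f(8,4)=28 f(8,6)=8 f(8,8)=1
t=9: f(9,-5)=27 f(9,-3)=83 f(9,-1)=126 f(9,1)=126 f(9,3)=84 f(9,5)=36 f(9,7)=9 f(9,9)=1
t=10: f(10,-4)=110 f(10,-2)=209 f(10,0)=252 f(10,2)=210 f(10,4)=120 f(10,6)=45 f(10,8)=10 f(10,10)=1
t=11: f(11,-5)=110 f(11,-3)=319 f(11,-1)=461 f(11,1)=462 f(11,3)=330 f(11,5)=165 f(11,7)=55 f(11,9)=11 f(11,11)=1
t=12: f(12,-4)=429 f(12,-2)=780 f(12,0)=923 f(12,2)=792 f(12,4)=495 f(12,6)=220 f(12,8)=66 f(12,10)=12 f(12,12)=1
t=13: f(13,-5)=429 f(13,-3)=1209 f(13,-1)=1703 f(13,1)=1715 f(13,3)=1287 f(13,5)=715 f(13,7)=286 f(13,9)=78 f(13,11)=13 f(13,13)=1
t=14: f(14,-4)=1638 f(14,-2)=2912 f(14,0)=3418 f(14,2)=3002 f(14,4)=2002 f(14,6)=1001 f(14,8)=364 f(14,10)=91 f(14,12)=14 f(14,14)=1
t=15: f(15,-5)=1638 f(15,-3)=4550 f(15,-1)=6330 f(15,1)=6420 f(15,3)=5004 f(15,5)=3003 f(15,7)=1365 f(15,9)=455 f(15,11)=105 f(15,13)=15 f(15,15)=1
t=16: f(16,-4)=6188 f(16,-2)=10880 f(16,0)=12750 f(16,2)=11424 f(16,4)=8007 f(16,6)=4368 f(16,8)=1820 f(16,10)=560 f(16,12)=120 f(16,14)=16 f(16,16)=1
t=17: f(17,-5)=6188 f(17,-3)=17068 f(17,-1)=23630 f(17,1)=24174 f(17,3)=19431 f(17,5)=12375 f(17,7)=6188 f(17,9)=2380 f(17,11)=680 f(17,13)=136 f(17,15)=17 f(17,17)=1
t=18: f(18,-4)=23256 f(18,-2)=40698 f(18,0)=47804 f(18,2)=43605 f(18,4)=31806 f(18,6)=18563 f(18,8)=8568 f(18,10)=3060 f(18,12)=816 f(18,14)=153 f(18,16)=18 f(18,18)=1
t=19: f(19,-5)=23256 f(19,-3)=63954 f(19,-1)=88502 f(19,1)=91409 f(19,3)=75411 f(19,5)=50369 f(19,7)=27131 f(19,9)=11628 f(19,11)=3876 f(19,13)=969 f(19,15)=171 f(19,17)=19 f(19,19)=1
t=20: f(20,-4)=87210 f(20,-2)=152456 f(20,0)=179911 f(20,2)=166820 f(20,4)=125780 f(20,6)=77500 f(20,8)=38759 f(20,10)=15504 f(20,12)=4845 f(20,14)=1140 f(20,16)=190 f(20,18)=20 f(20,20)=1
t=21: f(21,-5)=87210 f(21,-3)=239666 f(21,-1)=332367 f(21,1)=346731 f(21,3)=292600 f(21,5)=203280 f(21,7)=116259 f(21,9)=54263 f(21,11)=20349 f(21,13)=5985 f(21,15)=1330 f(21,17)=210 f(21,19)=21 f(21,21)=1
t=22: f(22,-4)=326876 f(22,-2)=572033 f(22,0)=679098 f(22,2)=639331 f(22,4)=495880 f(22,6)=319539 f(22,8)=170522 f(22,10)=74612 f(22,12)=26334 f(22,14)=7315 f(22,16)=1540 f(22,18)=231 f(22,20)=22 f(22,22)=1
Σ_s f(22,s) = 3313334
P = 3313334/4194304 = 1656667/2097152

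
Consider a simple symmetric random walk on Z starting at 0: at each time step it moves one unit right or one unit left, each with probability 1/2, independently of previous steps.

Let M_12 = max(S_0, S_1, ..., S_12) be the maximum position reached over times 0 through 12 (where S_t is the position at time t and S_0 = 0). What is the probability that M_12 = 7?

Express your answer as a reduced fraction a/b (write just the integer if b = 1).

Let M_12 = max(S_0,...,S_12). Use the reflection principle: for j ≥ 1, #{paths with M_12 ≥ j} = #{S_12 ≥ j} + #{S_12 ≥ j+1}.
By reflection, #{M_12 ≥ 7} = #{S_12 ≥ 7} + #{S_12 ≥ 8} = 79 + 79 = 158.
#{M_12 ≥ 8} = #{S_12 ≥ 8} + #{S_12 ≥ 9} = 79 + 13 = 92.
#{M_12 = 7} = 158 - 92 = 66.
P(M_12 = 7) = 66/4096 = 33/2048

Answer: 33/2048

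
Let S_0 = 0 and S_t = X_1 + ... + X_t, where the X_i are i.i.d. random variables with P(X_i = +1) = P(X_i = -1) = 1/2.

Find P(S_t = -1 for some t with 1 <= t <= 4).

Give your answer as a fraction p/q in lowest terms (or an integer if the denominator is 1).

Answer: 5/8

Derivation:
Count via complement. Let g(t,s) = #length-t paths at position s with S_1..S_t all ≠ -1.
g(t,s) = g(t-1,s-1) + g(t-1,s+1) for s ≠ -1; g(t,-1) = 0.
t=0: g(0,0)=1
t=1: g(1,1)=1
t=2: g(2,0)=1 g(2,2)=1
t=3: g(3,1)=2 g(3,3)=1
t=4: g(4,0)=2 g(4,2)=3 g(4,4)=1
Paths never hitting -1: Σ_s g(4,s) = 6
Paths hitting -1: 2^4 - 6 = 10
P = 10/16 = 5/8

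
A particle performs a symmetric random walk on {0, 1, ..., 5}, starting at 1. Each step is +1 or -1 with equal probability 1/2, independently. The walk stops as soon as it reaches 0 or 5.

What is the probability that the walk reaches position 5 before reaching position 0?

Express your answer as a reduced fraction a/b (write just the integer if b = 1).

Symmetric walk (p = 1/2): the harmonic-function argument gives P(hit 5 before 0 | start at 1) = a/N.
P = 1/5 = 1/5

Answer: 1/5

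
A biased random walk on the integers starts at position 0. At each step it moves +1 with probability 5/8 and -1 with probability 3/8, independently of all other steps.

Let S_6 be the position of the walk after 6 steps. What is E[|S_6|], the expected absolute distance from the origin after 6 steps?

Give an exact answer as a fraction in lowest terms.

S_6 takes values m ≡ 0 (mod 2) with |m| ≤ 6; P(S_6=m) = C(6,(6+m)/2) · (5/8)^((6+m)/2) · (3/8)^((6-m)/2).
Distribution: P(S=-6)=729/262144, P(S=-4)=3645/131072, P(S=-2)=30375/262144, P(S=0)=16875/65536, P(S=2)=84375/262144, P(S=4)=28125/131072, P(S=6)=15625/262144
E[|S_6|] = Σ_m |m|·P(S_6=m) = 72723/32768

Answer: 72723/32768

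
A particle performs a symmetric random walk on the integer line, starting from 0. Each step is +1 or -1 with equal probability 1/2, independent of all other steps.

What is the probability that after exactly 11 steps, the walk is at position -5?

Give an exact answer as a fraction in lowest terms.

Answer: 165/2048

Derivation:
To reach position -5 after 11 steps: need 3 steps of +1 and 8 of -1.
Favorable paths: C(11,3) = 165
Total paths: 2^11 = 2048
P = 165/2048 = 165/2048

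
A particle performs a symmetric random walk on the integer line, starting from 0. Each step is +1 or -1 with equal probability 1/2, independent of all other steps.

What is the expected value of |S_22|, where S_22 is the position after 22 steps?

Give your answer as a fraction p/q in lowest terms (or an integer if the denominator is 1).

Answer: 969969/262144

Derivation:
S_22 takes values m ≡ 0 (mod 2) with |m| ≤ 22; P(S_22=m) = C(22,(22+m)/2)/2^22.
Total paths: 2^22 = 4194304
Distribution: P(S=-22)=1/4194304, P(S=-20)=22/4194304, P(S=-18)=231/4194304, P(S=-16)=1540/4194304, P(S=-14)=7315/4194304, P(S=-12)=26334/4194304, P(S=-10)=74613/4194304, P(S=-8)=170544/4194304, P(S=-6)=319770/4194304, P(S=-4)=497420/4194304, P(S=-2)=646646/4194304, P(S=0)=705432/4194304, P(S=2)=646646/4194304, P(S=4)=497420/4194304, P(S=6)=319770/4194304, P(S=8)=170544/4194304, P(S=10)=74613/4194304, P(S=12)=26334/4194304, P(S=14)=7315/4194304, P(S=16)=1540/4194304, P(S=18)=231/4194304, P(S=20)=22/4194304, P(S=22)=1/4194304
E[|S_22|] = Σ_m |m|·P(S_22=m) = 15519504/4194304 = 969969/262144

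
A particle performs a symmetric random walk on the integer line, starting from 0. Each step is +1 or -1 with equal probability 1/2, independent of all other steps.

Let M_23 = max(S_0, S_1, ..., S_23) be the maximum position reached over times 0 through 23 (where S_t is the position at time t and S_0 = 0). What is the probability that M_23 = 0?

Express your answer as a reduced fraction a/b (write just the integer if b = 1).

Answer: 676039/4194304

Derivation:
Let M_23 = max(S_0,...,S_23). Use the reflection principle: for j ≥ 1, #{paths with M_23 ≥ j} = #{S_23 ≥ j} + #{S_23 ≥ j+1}.
P(M_23 ≥ 0) = 1 since S_0 = 0, so #{M_23 ≥ 0} = 8388608.
#{M_23 ≥ 1} = #{S_23 ≥ 1} + #{S_23 ≥ 2} = 4194304 + 2842226 = 7036530.
#{M_23 = 0} = 8388608 - 7036530 = 1352078.
P(M_23 = 0) = 1352078/8388608 = 676039/4194304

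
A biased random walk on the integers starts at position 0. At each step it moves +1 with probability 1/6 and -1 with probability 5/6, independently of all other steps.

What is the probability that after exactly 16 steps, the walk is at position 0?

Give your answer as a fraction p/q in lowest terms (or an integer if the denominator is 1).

Answer: 279296875/156728328192

Derivation:
To be at 0 after 16 steps: need exactly 8 steps of +1 and 8 of -1.
Number of such sequences: C(16,8) = 12870
Each has probability (1/6)^8 · (5/6)^8 = 390625/2821109907456
P = 12870 · 390625/2821109907456 = 279296875/156728328192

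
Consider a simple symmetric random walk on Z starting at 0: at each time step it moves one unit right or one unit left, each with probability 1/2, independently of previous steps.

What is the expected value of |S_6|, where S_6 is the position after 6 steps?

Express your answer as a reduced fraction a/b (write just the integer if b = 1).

Answer: 15/8

Derivation:
S_6 takes values m ≡ 0 (mod 2) with |m| ≤ 6; P(S_6=m) = C(6,(6+m)/2)/2^6.
Total paths: 2^6 = 64
Distribution: P(S=-6)=1/64, P(S=-4)=6/64, P(S=-2)=15/64, P(S=0)=20/64, P(S=2)=15/64, P(S=4)=6/64, P(S=6)=1/64
E[|S_6|] = Σ_m |m|·P(S_6=m) = 120/64 = 15/8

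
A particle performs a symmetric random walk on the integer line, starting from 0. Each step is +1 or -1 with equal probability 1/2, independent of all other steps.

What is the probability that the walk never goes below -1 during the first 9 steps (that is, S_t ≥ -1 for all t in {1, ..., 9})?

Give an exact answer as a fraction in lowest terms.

Let f(t,s) = #length-t paths at position s with S_1..S_t all ≥ -1.
f(t,s) = f(t-1,s-1) + f(t-1,s+1) for s ≥ -1; f(t,s) = 0 for s < -1.
t=0: f(0,0)=1
t=1: f(1,-1)=1 f(1,1)=1
t=2: f(2,0)=2 f(2,2)=1
t=3: f(3,-1)=2 f(3,1)=3 f(3,3)=1
t=4: f(4,0)=5 f(4,2)=4 f(4,4)=1
t=5: f(5,-1)=5 f(5,1)=9 f(5,3)=5 f(5,5)=1
t=6: f(6,0)=14 f(6,2)=14 f(6,4)=6 f(6,6)=1
t=7: f(7,-1)=14 f(7,1)=28 f(7,3)=20 f(7,5)=7 f(7,7)=1
t=8: f(8,0)=42 f(8,2)=48 f(8,4)=27 f(8,6)=8 f(8,8)=1
t=9: f(9,-1)=42 f(9,1)=90 f(9,3)=75 f(9,5)=35 f(9,7)=9 f(9,9)=1
Σ_s f(9,s) = 252
P = 252/512 = 63/128

Answer: 63/128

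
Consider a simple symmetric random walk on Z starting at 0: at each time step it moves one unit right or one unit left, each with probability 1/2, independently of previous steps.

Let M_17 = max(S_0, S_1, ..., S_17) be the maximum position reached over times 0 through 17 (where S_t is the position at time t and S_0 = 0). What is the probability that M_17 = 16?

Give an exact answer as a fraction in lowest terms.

Let M_17 = max(S_0,...,S_17). Use the reflection principle: for j ≥ 1, #{paths with M_17 ≥ j} = #{S_17 ≥ j} + #{S_17 ≥ j+1}.
By reflection, #{M_17 ≥ 16} = #{S_17 ≥ 16} + #{S_17 ≥ 17} = 1 + 1 = 2.
#{M_17 ≥ 17} = #{S_17 ≥ 17} + #{S_17 ≥ 18} = 1 + 0 = 1.
#{M_17 = 16} = 2 - 1 = 1.
P(M_17 = 16) = 1/131072 = 1/131072

Answer: 1/131072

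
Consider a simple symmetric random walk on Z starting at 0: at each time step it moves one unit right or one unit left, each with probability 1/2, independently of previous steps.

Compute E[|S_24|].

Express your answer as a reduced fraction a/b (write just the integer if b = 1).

S_24 takes values m ≡ 0 (mod 2) with |m| ≤ 24; P(S_24=m) = C(24,(24+m)/2)/2^24.
Total paths: 2^24 = 16777216
Distribution: P(S=-24)=1/16777216, P(S=-22)=24/16777216, P(S=-20)=276/16777216, P(S=-18)=2024/16777216, P(S=-16)=10626/16777216, P(S=-14)=42504/16777216, P(S=-12)=134596/16777216, P(S=-10)=346104/16777216, P(S=-8)=735471/16777216, P(S=-6)=1307504/16777216, P(S=-4)=1961256/16777216, P(S=-2)=2496144/16777216, P(S=0)=2704156/16777216, P(S=2)=2496144/16777216, P(S=4)=1961256/16777216, P(S=6)=1307504/16777216, P(S=8)=735471/16777216, P(S=10)=346104/16777216, P(S=12)=134596/16777216, P(S=14)=42504/16777216, P(S=16)=10626/16777216, P(S=18)=2024/16777216, P(S=20)=276/16777216, P(S=22)=24/16777216, P(S=24)=1/16777216
E[|S_24|] = Σ_m |m|·P(S_24=m) = 64899744/16777216 = 2028117/524288

Answer: 2028117/524288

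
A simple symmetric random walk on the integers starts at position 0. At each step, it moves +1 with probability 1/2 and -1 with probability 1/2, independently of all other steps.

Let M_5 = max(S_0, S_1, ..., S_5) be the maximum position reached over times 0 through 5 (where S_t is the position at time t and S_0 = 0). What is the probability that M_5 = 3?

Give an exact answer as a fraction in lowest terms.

Answer: 5/32

Derivation:
Let M_5 = max(S_0,...,S_5). Use the reflection principle: for j ≥ 1, #{paths with M_5 ≥ j} = #{S_5 ≥ j} + #{S_5 ≥ j+1}.
By reflection, #{M_5 ≥ 3} = #{S_5 ≥ 3} + #{S_5 ≥ 4} = 6 + 1 = 7.
#{M_5 ≥ 4} = #{S_5 ≥ 4} + #{S_5 ≥ 5} = 1 + 1 = 2.
#{M_5 = 3} = 7 - 2 = 5.
P(M_5 = 3) = 5/32 = 5/32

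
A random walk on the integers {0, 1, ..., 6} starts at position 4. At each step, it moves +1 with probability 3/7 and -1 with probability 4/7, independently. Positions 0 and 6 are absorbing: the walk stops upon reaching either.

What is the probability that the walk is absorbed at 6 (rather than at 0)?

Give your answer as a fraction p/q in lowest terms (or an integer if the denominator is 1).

Biased walk: p = 3/7, q = 4/7, r = q/p = 4/3
Gambler's ruin: P(hit 6 before 0 | start at 4) = (1 - r^a)/(1 - r^N)
r^4 = 256/81; r^6 = 4096/729
P = (1 - 256/81) / (1 - 4096/729) = -175/81 / -3367/729 = 225/481

Answer: 225/481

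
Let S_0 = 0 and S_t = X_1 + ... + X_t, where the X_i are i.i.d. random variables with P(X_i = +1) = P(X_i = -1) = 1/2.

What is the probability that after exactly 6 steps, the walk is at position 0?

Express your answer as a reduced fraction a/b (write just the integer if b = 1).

To return to 0 after 6 steps: need exactly 3 steps of +1 and 3 of -1.
Favorable paths: C(6,3) = 20
Total paths: 2^6 = 64
P = 20/64 = 5/16

Answer: 5/16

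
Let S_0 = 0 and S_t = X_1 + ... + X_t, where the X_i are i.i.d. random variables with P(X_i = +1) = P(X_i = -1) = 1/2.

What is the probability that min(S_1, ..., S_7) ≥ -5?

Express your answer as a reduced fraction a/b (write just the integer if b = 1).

Answer: 63/64

Derivation:
Let f(t,s) = #length-t paths at position s with S_1..S_t all ≥ -5.
f(t,s) = f(t-1,s-1) + f(t-1,s+1) for s ≥ -5; f(t,s) = 0 for s < -5.
t=0: f(0,0)=1
t=1: f(1,-1)=1 f(1,1)=1
t=2: f(2,-2)=1 f(2,0)=2 f(2,2)=1
t=3: f(3,-3)=1 f(3,-1)=3 f(3,1)=3 f(3,3)=1
t=4: f(4,-4)=1 f(4,-2)=4 f(4,0)=6 f(4,2)=4 f(4,4)=1
t=5: f(5,-5)=1 f(5,-3)=5 f(5,-1)=10 f(5,1)=10 f(5,3)=5 f(5,5)=1
t=6: f(6,-4)=6 f(6,-2)=15 f(6,0)=20 f(6,2)=15 f(6,4)=6 f(6,6)=1
t=7: f(7,-5)=6 f(7,-3)=21 f(7,-1)=35 f(7,1)=35 f(7,3)=21 f(7,5)=7 f(7,7)=1
Σ_s f(7,s) = 126
P = 126/128 = 63/64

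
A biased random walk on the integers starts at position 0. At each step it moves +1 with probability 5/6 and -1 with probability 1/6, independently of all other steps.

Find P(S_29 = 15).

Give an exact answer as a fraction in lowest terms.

To reach position 15 after 29 steps: need 22 steps of +1 and 7 steps of -1.
Number of such sequences: C(29,22) = 1560780
Each has probability (5/6)^22 · (1/6)^7 = 2384185791015625/36845653286788892983296
P = 1560780 · 2384185791015625/36845653286788892983296 = 103366374969482421875/1023490369077469249536

Answer: 103366374969482421875/1023490369077469249536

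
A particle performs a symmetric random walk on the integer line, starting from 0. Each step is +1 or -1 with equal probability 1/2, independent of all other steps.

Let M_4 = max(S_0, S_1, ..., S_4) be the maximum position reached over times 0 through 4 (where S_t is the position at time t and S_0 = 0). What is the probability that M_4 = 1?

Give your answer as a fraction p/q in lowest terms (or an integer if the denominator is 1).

Answer: 1/4

Derivation:
Let M_4 = max(S_0,...,S_4). Use the reflection principle: for j ≥ 1, #{paths with M_4 ≥ j} = #{S_4 ≥ j} + #{S_4 ≥ j+1}.
By reflection, #{M_4 ≥ 1} = #{S_4 ≥ 1} + #{S_4 ≥ 2} = 5 + 5 = 10.
#{M_4 ≥ 2} = #{S_4 ≥ 2} + #{S_4 ≥ 3} = 5 + 1 = 6.
#{M_4 = 1} = 10 - 6 = 4.
P(M_4 = 1) = 4/16 = 1/4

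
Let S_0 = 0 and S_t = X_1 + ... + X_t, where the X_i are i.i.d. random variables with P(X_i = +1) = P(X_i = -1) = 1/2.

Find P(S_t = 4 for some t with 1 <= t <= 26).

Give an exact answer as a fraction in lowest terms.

Answer: 1854169/4194304

Derivation:
Count via complement. Let g(t,s) = #length-t paths at position s with S_1..S_t all ≠ 4.
g(t,s) = g(t-1,s-1) + g(t-1,s+1) for s ≠ 4; g(t,4) = 0.
t=0: g(0,0)=1
t=1: g(1,-1)=1 g(1,1)=1
t=2: g(2,-2)=1 g(2,0)=2 g(2,2)=1
t=3: g(3,-3)=1 g(3,-1)=3 g(3,1)=3 g(3,3)=1
t=4: g(4,-4)=1 g(4,-2)=4 g(4,0)=6 g(4,2)=4
t=5: g(5,-5)=1 g(5,-3)=5 g(5,-1)=10 g(5,1)=10 g(5,3)=4
t=6: g(6,-6)=1 g(6,-4)=6 g(6,-2)=15 g(6,0)=20 g(6,2)=14
t=7: g(7,-7)=1 g(7,-5)=7 g(7,-3)=21 g(7,-1)=35 g(7,1)=34 g(7,3)=14
t=8: g(8,-8)=1 g(8,-6)=8 g(8,-4)=28 g(8,-2)=56 g(8,0)=69 g(8,2)=48
t=9: g(9,-9)=1 g(9,-7)=9 g(9,-5)=36 g(9,-3)=84 g(9,-1)=125 g(9,1)=117 g(9,3)=48
t=10: g(10,-10)=1 g(10,-8)=10 g(10,-6)=45 g(10,-4)=120 g(10,-2)=209 g(10,0)=242 g(10,2)=165
t=11: g(11,-11)=1 g(11,-9)=11 g(11,-7)=55 g(11,-5)=165 g(11,-3)=329 g(11,-1)=451 g(11,1)=407 g(11,3)=165
t=12: g(12,-12)=1 g(12,-10)=12 g(12,-8)=66 g(12,-6)=220 g(12,-4)=494 g(12,-2)=780 g(12,0)=858 g(12,2)=572
t=13: g(13,-13)=1 g(13,-11)=13 g(13,-9)=78 g(13,-7)=286 g(13,-5)=714 g(13,-3)=1274 g(13,-1)=1638 g(13,1)=1430 g(13,3)=572
t=14: g(14,-14)=1 g(14,-12)=14 g(14,-10)=91 g(14,-8)=364 g(14,-6)=1000 g(14,-4)=1988 g(14,-2)=2912 g(14,0)=3068 g(14,2)=2002
t=15: g(15,-15)=1 g(15,-13)=15 g(15,-11)=105 g(15,-9)=455 g(15,-7)=1364 g(15,-5)=2988 g(15,-3)=4900 g(15,-1)=5980 g(15,1)=5070 g(15,3)=2002
t=16: g(16,-16)=1 g(16,-14)=16 g(16,-12)=120 g(16,-10)=560 g(16,-8)=1819 g(16,-6)=4352 g(16,-4)=7888 g(16,-2)=10880 g(16,0)=11050 g(16,2)=7072
t=17: g(17,-17)=1 g(17,-15)=17 g(17,-13)=136 g(17,-11)=680 g(17,-9)=2379 g(17,-7)=6171 g(17,-5)=12240 g(17,-3)=18768 g(17,-1)=21930 g(17,1)=18122 g(17,3)=7072
t=18: g(18,-18)=1 g(18,-16)=18 g(18,-14)=153 g(18,-12)=816 g(18,-10)=3059 g(18,-8)=8550 g(18,-6)=18411 g(18,-4)=31008 g(18,-2)=40698 g(18,0)=40052 g(18,2)=25194
t=19: g(19,-19)=1 g(19,-17)=19 g(19,-15)=171 g(19,-13)=969 g(19,-11)=3875 g(19,-9)=11609 g(19,-7)=26961 g(19,-5)=49419 g(19,-3)=71706 g(19,-1)=80750 g(19,1)=65246 g(19,3)=25194
t=20: g(20,-20)=1 g(20,-18)=20 g(20,-16)=190 g(20,-14)=1140 g(20,-12)=4844 g(20,-10)=15484 g(20,-8)=38570 g(20,-6)=76380 g(20,-4)=121125 g(20,-2)=152456 g(20,0)=145996 g(20,2)=90440
t=21: g(21,-21)=1 g(21,-19)=21 g(21,-17)=210 g(21,-15)=1330 g(21,-13)=5984 g(21,-11)=20328 g(21,-9)=54054 g(21,-7)=114950 g(21,-5)=197505 g(21,-3)=273581 g(21,-1)=298452 g(21,1)=236436 g(21,3)=90440
t=22: g(22,-22)=1 g(22,-20)=22 g(22,-18)=231 g(22,-16)=1540 g(22,-14)=7314 g(22,-12)=26312 g(22,-10)=74382 g(22,-8)=169004 g(22,-6)=312455 g(22,-4)=471086 g(22,-2)=572033 g(22,0)=534888 g(22,2)=326876
t=23: g(23,-23)=1 g(23,-21)=23 g(23,-19)=253 g(23,-17)=1771 g(23,-15)=8854 g(23,-13)=33626 g(23,-11)=100694 g(23,-9)=243386 g(23,-7)=481459 g(23,-5)=783541 g(23,-3)=1043119 g(23,-1)=1106921 g(23,1)=861764 g(23,3)=326876
t=24: g(24,-24)=1 g(24,-22)=24 g(24,-20)=276 g(24,-18)=2024 g(24,-16)=10625 g(24,-14)=42480 g(24,-12)=134320 g(24,-10)=344080 g(24,-8)=724845 g(24,-6)=1265000 g(24,-4)=1826660 g(24,-2)=2150040 g(24,0)=1968685 g(24,2)=1188640
t=25: g(25,-25)=1 g(25,-23)=25 g(25,-21)=300 g(25,-19)=2300 g(25,-17)=12649 g(25,-15)=53105 g(25,-13)=176800 g(25,-11)=478400 g(25,-9)=1068925 g(25,-7)=1989845 g(25,-5)=3091660 g(25,-3)=3976700 g(25,-1)=4118725 g(25,1)=3157325 g(25,3)=1188640
t=26: g(26,-26)=1 g(26,-24)=26 g(26,-22)=325 g(26,-20)=2600 g(26,-18)=14949 g(26,-16)=65754 g(26,-14)=229905 g(26,-12)=655200 g(26,-10)=1547325 g(26,-8)=3058770 g(26,-6)=5081505 g(26,-4)=7068360 g(26,-2)=8095425 g(26,0)=7276050 g(26,2)=4345965
Paths never hitting 4: Σ_s g(26,s) = 37442160
Paths hitting 4: 2^26 - 37442160 = 29666704
P = 29666704/67108864 = 1854169/4194304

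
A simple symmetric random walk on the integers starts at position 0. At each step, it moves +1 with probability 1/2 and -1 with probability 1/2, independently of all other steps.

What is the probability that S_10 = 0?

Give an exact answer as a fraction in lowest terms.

Answer: 63/256

Derivation:
To reach position 0 after 10 steps: need 5 steps of +1 and 5 of -1.
Favorable paths: C(10,5) = 252
Total paths: 2^10 = 1024
P = 252/1024 = 63/256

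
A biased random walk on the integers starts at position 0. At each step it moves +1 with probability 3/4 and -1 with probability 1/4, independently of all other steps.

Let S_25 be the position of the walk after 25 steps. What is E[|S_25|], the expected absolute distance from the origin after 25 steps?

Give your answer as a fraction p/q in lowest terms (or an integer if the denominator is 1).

S_25 takes values m ≡ 1 (mod 2) with |m| ≤ 25; P(S_25=m) = C(25,(25+m)/2) · (3/4)^((25+m)/2) · (1/4)^((25-m)/2).
Distribution: P(S=-25)=1/1125899906842624, P(S=-23)=75/1125899906842624, P(S=-21)=675/281474976710656, P(S=-19)=15525/281474976710656, P(S=-17)=512325/562949953421312, P(S=-15)=6455295/562949953421312, P(S=-13)=32276475/281474976710656, P(S=-11)=262822725/281474976710656, P(S=-9)=7096213575/1125899906842624, P(S=-7)=40211876925/1125899906842624, P(S=-5)=24127126155/140737488355328, P(S=-3)=98701879725/140737488355328, P(S=-1)=690913158075/281474976710656, P(S=1)=2072739474225/281474976710656, P(S=3)=2664950752575/140737488355328, P(S=5)=5862891655665/140737488355328, P(S=7)=87943374834975/1125899906842624, P(S=9)=139674771796725/1125899906842624, P(S=11)=46558257265575/281474976710656, P(S=13)=51459126451425/281474976710656, P(S=15)=92626427612565/562949953421312, P(S=17)=66161734008975/562949953421312, P(S=19)=18044109275175/281474976710656, P(S=21)=7060738412025/281474976710656, P(S=23)=7060738412025/1125899906842624, P(S=25)=847288609443/1125899906842624
E[|S_25|] = Σ_m |m|·P(S_25=m) = 880416350563975/70368744177664

Answer: 880416350563975/70368744177664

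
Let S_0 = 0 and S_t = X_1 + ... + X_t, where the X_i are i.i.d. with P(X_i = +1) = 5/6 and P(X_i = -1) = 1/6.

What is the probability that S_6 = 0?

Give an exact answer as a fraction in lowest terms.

To be at 0 after 6 steps: need exactly 3 steps of +1 and 3 of -1.
Number of such sequences: C(6,3) = 20
Each has probability (5/6)^3 · (1/6)^3 = 125/46656
P = 20 · 125/46656 = 625/11664

Answer: 625/11664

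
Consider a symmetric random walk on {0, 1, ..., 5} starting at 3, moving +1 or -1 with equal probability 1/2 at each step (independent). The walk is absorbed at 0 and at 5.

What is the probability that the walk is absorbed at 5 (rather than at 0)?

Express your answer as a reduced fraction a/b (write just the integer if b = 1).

Symmetric walk (p = 1/2): the harmonic-function argument gives P(hit 5 before 0 | start at 3) = a/N.
P = 3/5 = 3/5

Answer: 3/5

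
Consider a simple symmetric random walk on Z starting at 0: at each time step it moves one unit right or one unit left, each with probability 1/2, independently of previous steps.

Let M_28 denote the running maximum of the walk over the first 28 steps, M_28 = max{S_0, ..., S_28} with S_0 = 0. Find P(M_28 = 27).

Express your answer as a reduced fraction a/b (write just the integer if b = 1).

Answer: 1/268435456

Derivation:
Let M_28 = max(S_0,...,S_28). Use the reflection principle: for j ≥ 1, #{paths with M_28 ≥ j} = #{S_28 ≥ j} + #{S_28 ≥ j+1}.
By reflection, #{M_28 ≥ 27} = #{S_28 ≥ 27} + #{S_28 ≥ 28} = 1 + 1 = 2.
#{M_28 ≥ 28} = #{S_28 ≥ 28} + #{S_28 ≥ 29} = 1 + 0 = 1.
#{M_28 = 27} = 2 - 1 = 1.
P(M_28 = 27) = 1/268435456 = 1/268435456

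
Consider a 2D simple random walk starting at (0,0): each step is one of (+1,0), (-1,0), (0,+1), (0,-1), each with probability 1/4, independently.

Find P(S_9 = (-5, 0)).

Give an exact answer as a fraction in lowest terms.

Let h be the number of horizontal steps (so 9-h are vertical). To end at (-5,0) need (h-5)/2 right-steps and ((9-h)+0)/2 up-steps.
Sum over h with 5 ≤ h ≤ 9, h ≡ 1 (mod 2), 9-h ≡ 0 (mod 2):
h=5: C(9,5)·C(5,0)·C(4,2) = 126·1·6 = 756
h=7: C(9,7)·C(7,1)·C(2,1) = 36·7·2 = 504
h=9: C(9,9)·C(9,2)·C(0,0) = 1·36·1 = 36
Total favorable: 1296
Total paths: 4^9 = 262144
P = 1296/262144 = 81/16384

Answer: 81/16384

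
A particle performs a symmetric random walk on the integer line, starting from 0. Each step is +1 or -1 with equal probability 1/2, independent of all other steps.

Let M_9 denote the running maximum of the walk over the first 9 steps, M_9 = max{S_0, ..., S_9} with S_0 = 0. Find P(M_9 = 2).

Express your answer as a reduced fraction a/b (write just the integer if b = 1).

Let M_9 = max(S_0,...,S_9). Use the reflection principle: for j ≥ 1, #{paths with M_9 ≥ j} = #{S_9 ≥ j} + #{S_9 ≥ j+1}.
By reflection, #{M_9 ≥ 2} = #{S_9 ≥ 2} + #{S_9 ≥ 3} = 130 + 130 = 260.
#{M_9 ≥ 3} = #{S_9 ≥ 3} + #{S_9 ≥ 4} = 130 + 46 = 176.
#{M_9 = 2} = 260 - 176 = 84.
P(M_9 = 2) = 84/512 = 21/128

Answer: 21/128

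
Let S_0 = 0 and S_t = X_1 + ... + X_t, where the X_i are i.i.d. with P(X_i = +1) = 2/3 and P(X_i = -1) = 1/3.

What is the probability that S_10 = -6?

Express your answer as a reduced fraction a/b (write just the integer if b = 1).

Answer: 20/6561

Derivation:
To reach position -6 after 10 steps: need 2 steps of +1 and 8 steps of -1.
Number of such sequences: C(10,2) = 45
Each has probability (2/3)^2 · (1/3)^8 = 4/59049
P = 45 · 4/59049 = 20/6561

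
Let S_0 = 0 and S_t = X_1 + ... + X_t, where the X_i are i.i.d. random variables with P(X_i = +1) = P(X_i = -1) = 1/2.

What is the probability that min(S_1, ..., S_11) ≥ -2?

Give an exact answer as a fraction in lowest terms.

Let f(t,s) = #length-t paths at position s with S_1..S_t all ≥ -2.
f(t,s) = f(t-1,s-1) + f(t-1,s+1) for s ≥ -2; f(t,s) = 0 for s < -2.
t=0: f(0,0)=1
t=1: f(1,-1)=1 f(1,1)=1
t=2: f(2,-2)=1 f(2,0)=2 f(2,2)=1
t=3: f(3,-1)=3 f(3,1)=3 f(3,3)=1
t=4: f(4,-2)=3 f(4,0)=6 f(4,2)=4 f(4,4)=1
t=5: f(5,-1)=9 f(5,1)=10 f(5,3)=5 f(5,5)=1
t=6: f(6,-2)=9 f(6,0)=19 f(6,2)=15 f(6,4)=6 f(6,6)=1
t=7: f(7,-1)=28 f(7,1)=34 f(7,3)=21 f(7,5)=7 f(7,7)=1
t=8: f(8,-2)=28 f(8,0)=62 f(8,2)=55 f(8,4)=28 f(8,6)=8 f(8,8)=1
t=9: f(9,-1)=90 f(9,1)=117 f(9,3)=83 f(9,5)=36 f(9,7)=9 f(9,9)=1
t=10: f(10,-2)=90 f(10,0)=207 f(10,2)=200 f(10,4)=119 f(10,6)=45 f(10,8)=10 f(10,10)=1
t=11: f(11,-1)=297 f(11,1)=407 f(11,3)=319 f(11,5)=164 f(11,7)=55 f(11,9)=11 f(11,11)=1
Σ_s f(11,s) = 1254
P = 1254/2048 = 627/1024

Answer: 627/1024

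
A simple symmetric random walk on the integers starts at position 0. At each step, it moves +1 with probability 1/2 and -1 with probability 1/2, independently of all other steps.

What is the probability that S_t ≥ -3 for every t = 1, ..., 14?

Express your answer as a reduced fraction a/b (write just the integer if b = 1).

Let f(t,s) = #length-t paths at position s with S_1..S_t all ≥ -3.
f(t,s) = f(t-1,s-1) + f(t-1,s+1) for s ≥ -3; f(t,s) = 0 for s < -3.
t=0: f(0,0)=1
t=1: f(1,-1)=1 f(1,1)=1
t=2: f(2,-2)=1 f(2,0)=2 f(2,2)=1
t=3: f(3,-3)=1 f(3,-1)=3 f(3,1)=3 f(3,3)=1
t=4: f(4,-2)=4 f(4,0)=6 f(4,2)=4 f(4,4)=1
t=5: f(5,-3)=4 f(5,-1)=10 f(5,1)=10 f(5,3)=5 f(5,5)=1
t=6: f(6,-2)=14 f(6,0)=20 f(6,2)=15 f(6,4)=6 f(6,6)=1
t=7: f(7,-3)=14 f(7,-1)=34 f(7,1)=35 f(7,3)=21 f(7,5)=7 f(7,7)=1
t=8: f(8,-2)=48 f(8,0)=69 f(8,2)=56 f(8,4)=28 f(8,6)=8 f(8,8)=1
t=9: f(9,-3)=48 f(9,-1)=117 f(9,1)=125 f(9,3)=84 f(9,5)=36 f(9,7)=9 f(9,9)=1
t=10: f(10,-2)=165 f(10,0)=242 f(10,2)=209 f(10,4)=120 f(10,6)=45 f(10,8)=10 f(10,10)=1
t=11: f(11,-3)=165 f(11,-1)=407 f(11,1)=451 f(11,3)=329 f(11,5)=165 f(11,7)=55 f(11,9)=11 f(11,11)=1
t=12: f(12,-2)=572 f(12,0)=858 f(12,2)=780 f(12,4)=494 f(12,6)=220 f(12,8)=66 f(12,10)=12 f(12,12)=1
t=13: f(13,-3)=572 f(13,-1)=1430 f(13,1)=1638 f(13,3)=1274 f(13,5)=714 f(13,7)=286 f(13,9)=78 f(13,11)=13 f(13,13)=1
t=14: f(14,-2)=2002 f(14,0)=3068 f(14,2)=2912 f(14,4)=1988 f(14,6)=1000 f(14,8)=364 f(14,10)=91 f(14,12)=14 f(14,14)=1
Σ_s f(14,s) = 11440
P = 11440/16384 = 715/1024

Answer: 715/1024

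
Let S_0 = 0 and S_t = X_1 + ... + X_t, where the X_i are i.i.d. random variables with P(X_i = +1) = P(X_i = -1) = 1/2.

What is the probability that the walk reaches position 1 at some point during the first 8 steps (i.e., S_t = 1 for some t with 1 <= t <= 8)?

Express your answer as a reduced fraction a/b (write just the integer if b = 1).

Count via complement. Let g(t,s) = #length-t paths at position s with S_1..S_t all ≠ 1.
g(t,s) = g(t-1,s-1) + g(t-1,s+1) for s ≠ 1; g(t,1) = 0.
t=0: g(0,0)=1
t=1: g(1,-1)=1
t=2: g(2,-2)=1 g(2,0)=1
t=3: g(3,-3)=1 g(3,-1)=2
t=4: g(4,-4)=1 g(4,-2)=3 g(4,0)=2
t=5: g(5,-5)=1 g(5,-3)=4 g(5,-1)=5
t=6: g(6,-6)=1 g(6,-4)=5 g(6,-2)=9 g(6,0)=5
t=7: g(7,-7)=1 g(7,-5)=6 g(7,-3)=14 g(7,-1)=14
t=8: g(8,-8)=1 g(8,-6)=7 g(8,-4)=20 g(8,-2)=28 g(8,0)=14
Paths never hitting 1: Σ_s g(8,s) = 70
Paths hitting 1: 2^8 - 70 = 186
P = 186/256 = 93/128

Answer: 93/128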